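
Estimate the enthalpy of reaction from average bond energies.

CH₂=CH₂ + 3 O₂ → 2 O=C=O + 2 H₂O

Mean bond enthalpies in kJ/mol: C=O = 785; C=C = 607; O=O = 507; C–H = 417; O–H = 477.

Bonds broken (reactants):
  C–H: 4 × 417 = 1668
  C=C: 1 × 607 = 607
  O=O: 3 × 507 = 1521
  Σ(broken) = 3796 kJ
Bonds formed (products):
  C=O: 4 × 785 = 3140
  O–H: 4 × 477 = 1908
  Σ(formed) = 5048 kJ
ΔH = Σ(broken) − Σ(formed) = 3796 − 5048 = −1252 kJ

ΔH ≈ −1252 kJ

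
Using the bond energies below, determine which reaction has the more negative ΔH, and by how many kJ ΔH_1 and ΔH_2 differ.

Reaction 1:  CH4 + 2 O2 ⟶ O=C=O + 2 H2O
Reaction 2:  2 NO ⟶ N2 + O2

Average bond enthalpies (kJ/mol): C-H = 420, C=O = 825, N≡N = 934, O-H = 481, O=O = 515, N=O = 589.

Reaction 1:
  Bonds broken (reactants):
    C-H: 4 × 420 = 1680
    O=O: 2 × 515 = 1030
    Σ(broken) = 2710 kJ
  Bonds formed (products):
    C=O: 2 × 825 = 1650
    O-H: 4 × 481 = 1924
    Σ(formed) = 3574 kJ
  ΔH_1 = 2710 − 3574 = −864 kJ
Reaction 2:
  Bonds broken (reactants):
    N=O: 2 × 589 = 1178
    Σ(broken) = 1178 kJ
  Bonds formed (products):
    N≡N: 1 × 934 = 934
    O=O: 1 × 515 = 515
    Σ(formed) = 1449 kJ
  ΔH_2 = 1178 − 1449 = −271 kJ
ΔH_1 − ΔH_2 = −593 kJ, so reaction 1 has the more negative ΔH; |ΔH_1 − ΔH_2| = 593 kJ.

Reaction 1, by 593 kJ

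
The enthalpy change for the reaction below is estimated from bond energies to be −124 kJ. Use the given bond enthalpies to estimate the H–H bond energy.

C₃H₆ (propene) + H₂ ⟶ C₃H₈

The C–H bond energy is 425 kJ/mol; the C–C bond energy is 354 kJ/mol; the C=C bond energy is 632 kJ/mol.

D(H–H) ≈ 448 kJ/mol

Let D be the H–H bond energy.
Σ(broken) = 1×354 + 6×425 + 1×632 + 1×D = 3536 + D
Σ(formed) = 2×354 + 8×425 = 4108
ΔH = Σ(broken) − Σ(formed) = (3536 + D) − (4108) = −572 + D
Setting this equal to −124 kJ gives D = 448 kJ/mol.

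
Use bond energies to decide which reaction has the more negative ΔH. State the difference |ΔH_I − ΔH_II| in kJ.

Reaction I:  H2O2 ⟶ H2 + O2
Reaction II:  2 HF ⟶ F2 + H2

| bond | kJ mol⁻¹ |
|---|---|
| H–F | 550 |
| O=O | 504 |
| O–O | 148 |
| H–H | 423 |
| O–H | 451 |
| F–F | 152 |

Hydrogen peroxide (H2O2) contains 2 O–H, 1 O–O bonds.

Reaction I, by 402 kJ

Reaction I:
  Bonds broken (reactants):
    O–H: 2 × 451 = 902
    O–O: 1 × 148 = 148
    Σ(broken) = 1050 kJ
  Bonds formed (products):
    H–H: 1 × 423 = 423
    O=O: 1 × 504 = 504
    Σ(formed) = 927 kJ
  ΔH_I = 1050 − 927 = +123 kJ
Reaction II:
  Bonds broken (reactants):
    H–F: 2 × 550 = 1100
    Σ(broken) = 1100 kJ
  Bonds formed (products):
    F–F: 1 × 152 = 152
    H–H: 1 × 423 = 423
    Σ(formed) = 575 kJ
  ΔH_II = 1100 − 575 = +525 kJ
ΔH_I − ΔH_II = −402 kJ, so reaction I has the more negative ΔH; |ΔH_I − ΔH_II| = 402 kJ.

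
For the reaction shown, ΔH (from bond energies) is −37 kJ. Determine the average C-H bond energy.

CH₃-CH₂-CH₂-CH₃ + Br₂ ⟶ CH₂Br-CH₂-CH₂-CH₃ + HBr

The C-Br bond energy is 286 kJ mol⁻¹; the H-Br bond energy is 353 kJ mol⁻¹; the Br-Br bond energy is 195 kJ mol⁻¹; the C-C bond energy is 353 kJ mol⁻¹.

Let D be the C-H bond energy.
Σ(broken) = 1×195 + 3×353 + 10×D = 1254 + 10D
Σ(formed) = 1×286 + 3×353 + 9×D + 1×353 = 1698 + 9D
ΔH = Σ(broken) − Σ(formed) = (1254 + 10D) − (1698 + 9D) = −444 + D
Setting this equal to −37 kJ gives D = 407 kJ/mol.

D(C-H) ≈ 407 kJ/mol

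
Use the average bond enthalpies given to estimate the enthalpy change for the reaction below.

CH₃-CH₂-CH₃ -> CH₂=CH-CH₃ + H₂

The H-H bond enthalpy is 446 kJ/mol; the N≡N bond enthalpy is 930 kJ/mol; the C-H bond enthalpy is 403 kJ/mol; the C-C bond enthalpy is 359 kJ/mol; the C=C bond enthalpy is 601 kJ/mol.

Bonds broken (reactants):
  C-C: 2 × 359 = 718
  C-H: 8 × 403 = 3224
  Σ(broken) = 3942 kJ
Bonds formed (products):
  C-C: 1 × 359 = 359
  C-H: 6 × 403 = 2418
  C=C: 1 × 601 = 601
  H-H: 1 × 446 = 446
  Σ(formed) = 3824 kJ
ΔH = Σ(broken) − Σ(formed) = 3942 − 3824 = +118 kJ

ΔH ≈ +118 kJ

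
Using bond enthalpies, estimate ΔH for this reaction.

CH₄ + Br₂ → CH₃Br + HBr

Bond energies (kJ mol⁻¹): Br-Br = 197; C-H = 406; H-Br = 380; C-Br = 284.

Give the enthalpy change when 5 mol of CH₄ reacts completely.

Bonds broken (reactants):
  Br-Br: 1 × 197 = 197
  C-H: 4 × 406 = 1624
  Σ(broken) = 1821 kJ
Bonds formed (products):
  C-Br: 1 × 284 = 284
  C-H: 3 × 406 = 1218
  H-Br: 1 × 380 = 380
  Σ(formed) = 1882 kJ
ΔH = Σ(broken) − Σ(formed) = 1821 − 1882 = −61 kJ
For 5× the reaction as written: 5 × (−61) = −305 kJ

ΔH = −305 kJ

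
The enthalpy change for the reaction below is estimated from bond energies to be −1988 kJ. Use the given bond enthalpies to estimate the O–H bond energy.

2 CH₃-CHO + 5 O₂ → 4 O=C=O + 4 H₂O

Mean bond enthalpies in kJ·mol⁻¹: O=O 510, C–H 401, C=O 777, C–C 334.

D(O–H) ≈ 469 kJ/mol

Let D be the O–H bond energy.
Σ(broken) = 2×334 + 8×401 + 2×777 + 5×510 = 7980
Σ(formed) = 8×777 + 8×D = 6216 + 8D
ΔH = Σ(broken) − Σ(formed) = (7980) − (6216 + 8D) = +1764 − 8D
Setting this equal to −1988 kJ gives 8D = 3752, so D = 469 kJ/mol.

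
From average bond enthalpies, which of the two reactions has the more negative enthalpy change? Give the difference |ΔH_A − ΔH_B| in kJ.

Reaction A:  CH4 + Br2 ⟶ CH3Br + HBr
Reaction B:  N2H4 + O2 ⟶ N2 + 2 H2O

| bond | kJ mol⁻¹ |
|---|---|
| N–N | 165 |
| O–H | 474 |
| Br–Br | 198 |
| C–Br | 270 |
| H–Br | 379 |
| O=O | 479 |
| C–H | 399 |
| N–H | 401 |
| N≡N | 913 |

Reaction B, by 509 kJ

Reaction A:
  Bonds broken (reactants):
    Br–Br: 1 × 198 = 198
    C–H: 4 × 399 = 1596
    Σ(broken) = 1794 kJ
  Bonds formed (products):
    C–Br: 1 × 270 = 270
    C–H: 3 × 399 = 1197
    H–Br: 1 × 379 = 379
    Σ(formed) = 1846 kJ
  ΔH_A = 1794 − 1846 = −52 kJ
Reaction B:
  Bonds broken (reactants):
    N–H: 4 × 401 = 1604
    N–N: 1 × 165 = 165
    O=O: 1 × 479 = 479
    Σ(broken) = 2248 kJ
  Bonds formed (products):
    N≡N: 1 × 913 = 913
    O–H: 4 × 474 = 1896
    Σ(formed) = 2809 kJ
  ΔH_B = 2248 − 2809 = −561 kJ
ΔH_A − ΔH_B = +509 kJ, so reaction B has the more negative ΔH; |ΔH_A − ΔH_B| = 509 kJ.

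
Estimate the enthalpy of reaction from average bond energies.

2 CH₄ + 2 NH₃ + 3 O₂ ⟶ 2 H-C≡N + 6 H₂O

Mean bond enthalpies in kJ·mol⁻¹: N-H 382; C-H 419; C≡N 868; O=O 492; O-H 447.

ΔH ≈ −818 kJ

Bonds broken (reactants):
  C-H: 8 × 419 = 3352
  N-H: 6 × 382 = 2292
  O=O: 3 × 492 = 1476
  Σ(broken) = 7120 kJ
Bonds formed (products):
  C≡N: 2 × 868 = 1736
  C-H: 2 × 419 = 838
  O-H: 12 × 447 = 5364
  Σ(formed) = 7938 kJ
ΔH = Σ(broken) − Σ(formed) = 7120 − 7938 = −818 kJ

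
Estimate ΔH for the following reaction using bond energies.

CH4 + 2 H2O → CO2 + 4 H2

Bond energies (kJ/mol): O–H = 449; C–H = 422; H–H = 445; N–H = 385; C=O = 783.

Bonds broken (reactants):
  C–H: 4 × 422 = 1688
  O–H: 4 × 449 = 1796
  Σ(broken) = 3484 kJ
Bonds formed (products):
  C=O: 2 × 783 = 1566
  H–H: 4 × 445 = 1780
  Σ(formed) = 3346 kJ
ΔH = Σ(broken) − Σ(formed) = 3484 − 3346 = +138 kJ

ΔH ≈ +138 kJ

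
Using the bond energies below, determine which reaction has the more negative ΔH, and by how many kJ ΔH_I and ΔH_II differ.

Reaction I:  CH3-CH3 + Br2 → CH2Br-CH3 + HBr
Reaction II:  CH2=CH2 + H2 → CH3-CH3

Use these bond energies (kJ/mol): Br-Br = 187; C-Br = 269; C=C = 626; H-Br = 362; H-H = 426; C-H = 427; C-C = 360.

Reaction I:
  Bonds broken (reactants):
    Br-Br: 1 × 187 = 187
    C-C: 1 × 360 = 360
    C-H: 6 × 427 = 2562
    Σ(broken) = 3109 kJ
  Bonds formed (products):
    C-Br: 1 × 269 = 269
    C-C: 1 × 360 = 360
    C-H: 5 × 427 = 2135
    H-Br: 1 × 362 = 362
    Σ(formed) = 3126 kJ
  ΔH_I = 3109 − 3126 = −17 kJ
Reaction II:
  Bonds broken (reactants):
    C-H: 4 × 427 = 1708
    C=C: 1 × 626 = 626
    H-H: 1 × 426 = 426
    Σ(broken) = 2760 kJ
  Bonds formed (products):
    C-C: 1 × 360 = 360
    C-H: 6 × 427 = 2562
    Σ(formed) = 2922 kJ
  ΔH_II = 2760 − 2922 = −162 kJ
ΔH_I − ΔH_II = +145 kJ, so reaction II has the more negative ΔH; |ΔH_I − ΔH_II| = 145 kJ.

Reaction II, by 145 kJ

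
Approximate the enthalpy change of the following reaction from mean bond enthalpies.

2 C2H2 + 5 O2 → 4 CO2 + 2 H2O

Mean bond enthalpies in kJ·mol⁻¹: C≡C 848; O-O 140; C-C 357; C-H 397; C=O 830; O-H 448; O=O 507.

Bonds broken (reactants):
  C≡C: 2 × 848 = 1696
  C-H: 4 × 397 = 1588
  O=O: 5 × 507 = 2535
  Σ(broken) = 5819 kJ
Bonds formed (products):
  C=O: 8 × 830 = 6640
  O-H: 4 × 448 = 1792
  Σ(formed) = 8432 kJ
ΔH = Σ(broken) − Σ(formed) = 5819 − 8432 = −2613 kJ

ΔH ≈ −2613 kJ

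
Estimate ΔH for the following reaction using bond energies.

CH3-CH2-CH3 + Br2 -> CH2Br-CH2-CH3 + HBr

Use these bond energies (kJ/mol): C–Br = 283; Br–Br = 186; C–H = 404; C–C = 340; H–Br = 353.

ΔH ≈ −46 kJ

Bonds broken (reactants):
  Br–Br: 1 × 186 = 186
  C–C: 2 × 340 = 680
  C–H: 8 × 404 = 3232
  Σ(broken) = 4098 kJ
Bonds formed (products):
  C–Br: 1 × 283 = 283
  C–C: 2 × 340 = 680
  C–H: 7 × 404 = 2828
  H–Br: 1 × 353 = 353
  Σ(formed) = 4144 kJ
ΔH = Σ(broken) − Σ(formed) = 4098 − 4144 = −46 kJ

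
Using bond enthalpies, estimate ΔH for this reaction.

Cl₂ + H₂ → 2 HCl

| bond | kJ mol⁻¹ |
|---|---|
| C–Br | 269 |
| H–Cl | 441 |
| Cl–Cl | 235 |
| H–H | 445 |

Bonds broken (reactants):
  Cl–Cl: 1 × 235 = 235
  H–H: 1 × 445 = 445
  Σ(broken) = 680 kJ
Bonds formed (products):
  H–Cl: 2 × 441 = 882
  Σ(formed) = 882 kJ
ΔH = Σ(broken) − Σ(formed) = 680 − 882 = −202 kJ

ΔH ≈ −202 kJ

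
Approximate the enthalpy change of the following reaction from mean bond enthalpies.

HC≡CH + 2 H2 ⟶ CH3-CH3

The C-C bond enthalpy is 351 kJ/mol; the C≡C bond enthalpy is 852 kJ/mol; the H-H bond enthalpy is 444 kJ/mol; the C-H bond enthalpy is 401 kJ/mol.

ΔH ≈ −215 kJ

Bonds broken (reactants):
  C≡C: 1 × 852 = 852
  C-H: 2 × 401 = 802
  H-H: 2 × 444 = 888
  Σ(broken) = 2542 kJ
Bonds formed (products):
  C-C: 1 × 351 = 351
  C-H: 6 × 401 = 2406
  Σ(formed) = 2757 kJ
ΔH = Σ(broken) − Σ(formed) = 2542 − 2757 = −215 kJ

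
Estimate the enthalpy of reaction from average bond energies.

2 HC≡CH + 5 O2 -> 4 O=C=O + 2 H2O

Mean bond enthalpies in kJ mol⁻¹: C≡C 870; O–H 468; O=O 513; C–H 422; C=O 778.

ΔH ≈ −2103 kJ

Bonds broken (reactants):
  C≡C: 2 × 870 = 1740
  C–H: 4 × 422 = 1688
  O=O: 5 × 513 = 2565
  Σ(broken) = 5993 kJ
Bonds formed (products):
  C=O: 8 × 778 = 6224
  O–H: 4 × 468 = 1872
  Σ(formed) = 8096 kJ
ΔH = Σ(broken) − Σ(formed) = 5993 − 8096 = −2103 kJ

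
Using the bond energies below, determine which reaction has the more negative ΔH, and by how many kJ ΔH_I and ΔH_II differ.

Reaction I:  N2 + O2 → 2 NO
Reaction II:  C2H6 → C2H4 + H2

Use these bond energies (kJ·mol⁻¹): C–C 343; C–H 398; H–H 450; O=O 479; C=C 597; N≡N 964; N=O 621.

Reaction I:
  Bonds broken (reactants):
    N≡N: 1 × 964 = 964
    O=O: 1 × 479 = 479
    Σ(broken) = 1443 kJ
  Bonds formed (products):
    N=O: 2 × 621 = 1242
    Σ(formed) = 1242 kJ
  ΔH_I = 1443 − 1242 = +201 kJ
Reaction II:
  Bonds broken (reactants):
    C–C: 1 × 343 = 343
    C–H: 6 × 398 = 2388
    Σ(broken) = 2731 kJ
  Bonds formed (products):
    C–H: 4 × 398 = 1592
    C=C: 1 × 597 = 597
    H–H: 1 × 450 = 450
    Σ(formed) = 2639 kJ
  ΔH_II = 2731 − 2639 = +92 kJ
ΔH_I − ΔH_II = +109 kJ, so reaction II has the more negative ΔH; |ΔH_I − ΔH_II| = 109 kJ.

Reaction II, by 109 kJ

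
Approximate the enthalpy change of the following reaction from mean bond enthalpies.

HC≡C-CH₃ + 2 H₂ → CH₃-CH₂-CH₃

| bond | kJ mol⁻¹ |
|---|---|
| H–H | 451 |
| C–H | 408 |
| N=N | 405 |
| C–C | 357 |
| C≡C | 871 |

Bonds broken (reactants):
  C≡C: 1 × 871 = 871
  C–C: 1 × 357 = 357
  C–H: 4 × 408 = 1632
  H–H: 2 × 451 = 902
  Σ(broken) = 3762 kJ
Bonds formed (products):
  C–C: 2 × 357 = 714
  C–H: 8 × 408 = 3264
  Σ(formed) = 3978 kJ
ΔH = Σ(broken) − Σ(formed) = 3762 − 3978 = −216 kJ

ΔH ≈ −216 kJ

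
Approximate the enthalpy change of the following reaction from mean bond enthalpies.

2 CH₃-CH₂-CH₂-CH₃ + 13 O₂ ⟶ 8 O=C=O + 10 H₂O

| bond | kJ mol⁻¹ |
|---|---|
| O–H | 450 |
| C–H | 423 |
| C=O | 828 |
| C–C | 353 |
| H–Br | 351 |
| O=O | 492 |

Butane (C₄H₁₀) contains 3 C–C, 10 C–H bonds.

Bonds broken (reactants):
  C–C: 6 × 353 = 2118
  C–H: 20 × 423 = 8460
  O=O: 13 × 492 = 6396
  Σ(broken) = 16974 kJ
Bonds formed (products):
  C=O: 16 × 828 = 13248
  O–H: 20 × 450 = 9000
  Σ(formed) = 22248 kJ
ΔH = Σ(broken) − Σ(formed) = 16974 − 22248 = −5274 kJ

ΔH ≈ −5274 kJ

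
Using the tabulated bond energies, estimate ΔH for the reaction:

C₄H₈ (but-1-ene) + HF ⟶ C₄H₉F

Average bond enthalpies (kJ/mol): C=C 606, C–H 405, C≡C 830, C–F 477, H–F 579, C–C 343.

Bonds broken (reactants):
  C–C: 2 × 343 = 686
  C–H: 8 × 405 = 3240
  C=C: 1 × 606 = 606
  H–F: 1 × 579 = 579
  Σ(broken) = 5111 kJ
Bonds formed (products):
  C–C: 3 × 343 = 1029
  C–F: 1 × 477 = 477
  C–H: 9 × 405 = 3645
  Σ(formed) = 5151 kJ
ΔH = Σ(broken) − Σ(formed) = 5111 − 5151 = −40 kJ

ΔH ≈ −40 kJ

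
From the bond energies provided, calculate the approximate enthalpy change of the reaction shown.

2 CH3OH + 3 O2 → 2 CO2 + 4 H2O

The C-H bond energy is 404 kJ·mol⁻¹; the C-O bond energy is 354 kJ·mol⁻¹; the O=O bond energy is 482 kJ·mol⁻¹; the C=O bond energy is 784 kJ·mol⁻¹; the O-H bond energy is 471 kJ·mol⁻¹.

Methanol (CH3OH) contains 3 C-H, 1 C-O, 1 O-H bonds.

Bonds broken (reactants):
  C-H: 6 × 404 = 2424
  C-O: 2 × 354 = 708
  O-H: 2 × 471 = 942
  O=O: 3 × 482 = 1446
  Σ(broken) = 5520 kJ
Bonds formed (products):
  C=O: 4 × 784 = 3136
  O-H: 8 × 471 = 3768
  Σ(formed) = 6904 kJ
ΔH = Σ(broken) − Σ(formed) = 5520 − 6904 = −1384 kJ

ΔH ≈ −1384 kJ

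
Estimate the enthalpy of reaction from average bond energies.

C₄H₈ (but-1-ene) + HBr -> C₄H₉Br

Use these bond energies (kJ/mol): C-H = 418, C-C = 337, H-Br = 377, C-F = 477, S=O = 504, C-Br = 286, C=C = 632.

ΔH ≈ −32 kJ

Bonds broken (reactants):
  C-C: 2 × 337 = 674
  C-H: 8 × 418 = 3344
  C=C: 1 × 632 = 632
  H-Br: 1 × 377 = 377
  Σ(broken) = 5027 kJ
Bonds formed (products):
  C-Br: 1 × 286 = 286
  C-C: 3 × 337 = 1011
  C-H: 9 × 418 = 3762
  Σ(formed) = 5059 kJ
ΔH = Σ(broken) − Σ(formed) = 5027 − 5059 = −32 kJ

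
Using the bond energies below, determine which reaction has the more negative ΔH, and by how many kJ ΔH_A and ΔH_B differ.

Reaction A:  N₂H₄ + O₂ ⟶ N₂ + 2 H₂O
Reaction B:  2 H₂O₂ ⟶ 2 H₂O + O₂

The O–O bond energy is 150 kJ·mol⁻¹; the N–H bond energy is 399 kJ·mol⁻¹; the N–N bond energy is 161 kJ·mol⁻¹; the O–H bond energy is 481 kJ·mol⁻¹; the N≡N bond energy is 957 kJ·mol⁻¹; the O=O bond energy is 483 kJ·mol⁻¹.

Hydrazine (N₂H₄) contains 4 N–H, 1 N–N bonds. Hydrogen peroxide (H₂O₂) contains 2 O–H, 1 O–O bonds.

Reaction A:
  Bonds broken (reactants):
    N–H: 4 × 399 = 1596
    N–N: 1 × 161 = 161
    O=O: 1 × 483 = 483
    Σ(broken) = 2240 kJ
  Bonds formed (products):
    N≡N: 1 × 957 = 957
    O–H: 4 × 481 = 1924
    Σ(formed) = 2881 kJ
  ΔH_A = 2240 − 2881 = −641 kJ
Reaction B:
  Bonds broken (reactants):
    O–H: 4 × 481 = 1924
    O–O: 2 × 150 = 300
    Σ(broken) = 2224 kJ
  Bonds formed (products):
    O–H: 4 × 481 = 1924
    O=O: 1 × 483 = 483
    Σ(formed) = 2407 kJ
  ΔH_B = 2224 − 2407 = −183 kJ
ΔH_A − ΔH_B = −458 kJ, so reaction A has the more negative ΔH; |ΔH_A − ΔH_B| = 458 kJ.

Reaction A, by 458 kJ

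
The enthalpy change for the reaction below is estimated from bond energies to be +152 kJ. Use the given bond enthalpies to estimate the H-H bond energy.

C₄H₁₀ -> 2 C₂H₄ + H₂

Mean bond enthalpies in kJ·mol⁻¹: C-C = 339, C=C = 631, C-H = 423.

D(H-H) ≈ 449 kJ/mol

Let D be the H-H bond energy.
Σ(broken) = 3×339 + 10×423 = 5247
Σ(formed) = 8×423 + 2×631 + 1×D = 4646 + D
ΔH = Σ(broken) − Σ(formed) = (5247) − (4646 + D) = +601 − D
Setting this equal to +152 kJ gives D = 449 kJ/mol.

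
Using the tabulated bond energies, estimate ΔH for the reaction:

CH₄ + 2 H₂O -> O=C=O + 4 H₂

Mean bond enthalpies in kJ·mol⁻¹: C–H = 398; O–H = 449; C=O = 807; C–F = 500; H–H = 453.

ΔH ≈ −38 kJ

Bonds broken (reactants):
  C–H: 4 × 398 = 1592
  O–H: 4 × 449 = 1796
  Σ(broken) = 3388 kJ
Bonds formed (products):
  C=O: 2 × 807 = 1614
  H–H: 4 × 453 = 1812
  Σ(formed) = 3426 kJ
ΔH = Σ(broken) − Σ(formed) = 3388 − 3426 = −38 kJ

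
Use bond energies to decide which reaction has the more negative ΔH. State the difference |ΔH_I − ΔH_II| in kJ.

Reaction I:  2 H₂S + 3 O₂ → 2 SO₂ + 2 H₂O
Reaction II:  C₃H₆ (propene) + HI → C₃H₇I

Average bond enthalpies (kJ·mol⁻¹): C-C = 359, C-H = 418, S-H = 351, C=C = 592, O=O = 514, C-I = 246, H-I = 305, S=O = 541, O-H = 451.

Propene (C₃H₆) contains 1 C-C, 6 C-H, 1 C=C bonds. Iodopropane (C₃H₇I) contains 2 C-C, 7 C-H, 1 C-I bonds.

Reaction I:
  Bonds broken (reactants):
    O=O: 3 × 514 = 1542
    S-H: 4 × 351 = 1404
    Σ(broken) = 2946 kJ
  Bonds formed (products):
    O-H: 4 × 451 = 1804
    S=O: 4 × 541 = 2164
    Σ(formed) = 3968 kJ
  ΔH_I = 2946 − 3968 = −1022 kJ
Reaction II:
  Bonds broken (reactants):
    C-C: 1 × 359 = 359
    C-H: 6 × 418 = 2508
    C=C: 1 × 592 = 592
    H-I: 1 × 305 = 305
    Σ(broken) = 3764 kJ
  Bonds formed (products):
    C-C: 2 × 359 = 718
    C-H: 7 × 418 = 2926
    C-I: 1 × 246 = 246
    Σ(formed) = 3890 kJ
  ΔH_II = 3764 − 3890 = −126 kJ
ΔH_I − ΔH_II = −896 kJ, so reaction I has the more negative ΔH; |ΔH_I − ΔH_II| = 896 kJ.

Reaction I, by 896 kJ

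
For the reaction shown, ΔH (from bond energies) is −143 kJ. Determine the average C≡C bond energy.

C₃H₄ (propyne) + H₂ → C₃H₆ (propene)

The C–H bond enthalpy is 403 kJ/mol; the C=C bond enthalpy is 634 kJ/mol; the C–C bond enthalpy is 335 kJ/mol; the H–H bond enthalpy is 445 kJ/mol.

D(C≡C) ≈ 852 kJ/mol

Let D be the C≡C bond energy.
Σ(broken) = 1×D + 1×335 + 4×403 + 1×445 = 2392 + D
Σ(formed) = 1×335 + 6×403 + 1×634 = 3387
ΔH = Σ(broken) − Σ(formed) = (2392 + D) − (3387) = −995 + D
Setting this equal to −143 kJ gives D = 852 kJ/mol.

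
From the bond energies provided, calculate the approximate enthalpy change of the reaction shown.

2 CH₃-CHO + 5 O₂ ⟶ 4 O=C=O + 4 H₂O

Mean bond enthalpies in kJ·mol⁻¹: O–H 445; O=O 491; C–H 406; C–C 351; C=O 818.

ΔH ≈ −2063 kJ

Bonds broken (reactants):
  C–C: 2 × 351 = 702
  C–H: 8 × 406 = 3248
  C=O: 2 × 818 = 1636
  O=O: 5 × 491 = 2455
  Σ(broken) = 8041 kJ
Bonds formed (products):
  C=O: 8 × 818 = 6544
  O–H: 8 × 445 = 3560
  Σ(formed) = 10104 kJ
ΔH = Σ(broken) − Σ(formed) = 8041 − 10104 = −2063 kJ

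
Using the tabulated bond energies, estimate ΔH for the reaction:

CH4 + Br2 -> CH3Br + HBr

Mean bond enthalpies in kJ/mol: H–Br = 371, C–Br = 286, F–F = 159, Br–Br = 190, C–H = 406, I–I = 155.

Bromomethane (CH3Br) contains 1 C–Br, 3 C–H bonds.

ΔH ≈ −61 kJ

Bonds broken (reactants):
  Br–Br: 1 × 190 = 190
  C–H: 4 × 406 = 1624
  Σ(broken) = 1814 kJ
Bonds formed (products):
  C–Br: 1 × 286 = 286
  C–H: 3 × 406 = 1218
  H–Br: 1 × 371 = 371
  Σ(formed) = 1875 kJ
ΔH = Σ(broken) − Σ(formed) = 1814 − 1875 = −61 kJ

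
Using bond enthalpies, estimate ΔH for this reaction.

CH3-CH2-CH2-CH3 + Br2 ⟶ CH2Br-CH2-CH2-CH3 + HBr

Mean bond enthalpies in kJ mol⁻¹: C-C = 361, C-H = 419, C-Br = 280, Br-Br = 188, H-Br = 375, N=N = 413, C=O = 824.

ΔH ≈ −48 kJ

Bonds broken (reactants):
  Br-Br: 1 × 188 = 188
  C-C: 3 × 361 = 1083
  C-H: 10 × 419 = 4190
  Σ(broken) = 5461 kJ
Bonds formed (products):
  C-Br: 1 × 280 = 280
  C-C: 3 × 361 = 1083
  C-H: 9 × 419 = 3771
  H-Br: 1 × 375 = 375
  Σ(formed) = 5509 kJ
ΔH = Σ(broken) − Σ(formed) = 5461 − 5509 = −48 kJ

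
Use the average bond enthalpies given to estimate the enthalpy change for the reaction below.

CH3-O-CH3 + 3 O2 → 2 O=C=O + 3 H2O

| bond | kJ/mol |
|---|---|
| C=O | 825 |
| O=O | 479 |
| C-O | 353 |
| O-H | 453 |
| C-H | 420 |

Bonds broken (reactants):
  C-H: 6 × 420 = 2520
  C-O: 2 × 353 = 706
  O=O: 3 × 479 = 1437
  Σ(broken) = 4663 kJ
Bonds formed (products):
  C=O: 4 × 825 = 3300
  O-H: 6 × 453 = 2718
  Σ(formed) = 6018 kJ
ΔH = Σ(broken) − Σ(formed) = 4663 − 6018 = −1355 kJ

ΔH ≈ −1355 kJ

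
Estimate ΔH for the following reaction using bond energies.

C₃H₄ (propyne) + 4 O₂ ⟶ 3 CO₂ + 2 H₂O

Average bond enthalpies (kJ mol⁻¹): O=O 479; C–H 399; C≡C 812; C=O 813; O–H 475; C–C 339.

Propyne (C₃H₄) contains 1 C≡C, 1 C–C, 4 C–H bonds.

ΔH ≈ −2115 kJ

Bonds broken (reactants):
  C≡C: 1 × 812 = 812
  C–C: 1 × 339 = 339
  C–H: 4 × 399 = 1596
  O=O: 4 × 479 = 1916
  Σ(broken) = 4663 kJ
Bonds formed (products):
  C=O: 6 × 813 = 4878
  O–H: 4 × 475 = 1900
  Σ(formed) = 6778 kJ
ΔH = Σ(broken) − Σ(formed) = 4663 − 6778 = −2115 kJ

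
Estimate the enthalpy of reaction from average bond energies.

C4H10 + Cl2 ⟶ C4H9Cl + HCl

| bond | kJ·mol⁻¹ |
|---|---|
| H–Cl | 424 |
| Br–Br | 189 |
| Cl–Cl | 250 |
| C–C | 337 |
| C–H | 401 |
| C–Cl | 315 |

Bonds broken (reactants):
  C–C: 3 × 337 = 1011
  C–H: 10 × 401 = 4010
  Cl–Cl: 1 × 250 = 250
  Σ(broken) = 5271 kJ
Bonds formed (products):
  C–C: 3 × 337 = 1011
  C–Cl: 1 × 315 = 315
  C–H: 9 × 401 = 3609
  H–Cl: 1 × 424 = 424
  Σ(formed) = 5359 kJ
ΔH = Σ(broken) − Σ(formed) = 5271 − 5359 = −88 kJ

ΔH ≈ −88 kJ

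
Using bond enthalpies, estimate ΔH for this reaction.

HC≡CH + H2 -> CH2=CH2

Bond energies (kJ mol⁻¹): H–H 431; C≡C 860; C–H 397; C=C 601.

Bonds broken (reactants):
  C≡C: 1 × 860 = 860
  C–H: 2 × 397 = 794
  H–H: 1 × 431 = 431
  Σ(broken) = 2085 kJ
Bonds formed (products):
  C–H: 4 × 397 = 1588
  C=C: 1 × 601 = 601
  Σ(formed) = 2189 kJ
ΔH = Σ(broken) − Σ(formed) = 2085 − 2189 = −104 kJ

ΔH ≈ −104 kJ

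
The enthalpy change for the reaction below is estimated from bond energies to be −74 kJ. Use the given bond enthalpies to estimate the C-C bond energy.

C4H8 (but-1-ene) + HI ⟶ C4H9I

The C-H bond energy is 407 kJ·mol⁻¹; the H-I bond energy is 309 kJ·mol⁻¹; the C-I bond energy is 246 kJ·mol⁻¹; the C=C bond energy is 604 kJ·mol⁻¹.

Let D be the C-C bond energy.
Σ(broken) = 2×D + 8×407 + 1×604 + 1×309 = 4169 + 2D
Σ(formed) = 3×D + 9×407 + 1×246 = 3909 + 3D
ΔH = Σ(broken) − Σ(formed) = (4169 + 2D) − (3909 + 3D) = +260 − D
Setting this equal to −74 kJ gives D = 334 kJ/mol.

D(C-C) ≈ 334 kJ/mol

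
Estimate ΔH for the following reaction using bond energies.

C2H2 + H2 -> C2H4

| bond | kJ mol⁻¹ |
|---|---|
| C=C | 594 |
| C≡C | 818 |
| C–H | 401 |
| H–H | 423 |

Bonds broken (reactants):
  C≡C: 1 × 818 = 818
  C–H: 2 × 401 = 802
  H–H: 1 × 423 = 423
  Σ(broken) = 2043 kJ
Bonds formed (products):
  C–H: 4 × 401 = 1604
  C=C: 1 × 594 = 594
  Σ(formed) = 2198 kJ
ΔH = Σ(broken) − Σ(formed) = 2043 − 2198 = −155 kJ

ΔH ≈ −155 kJ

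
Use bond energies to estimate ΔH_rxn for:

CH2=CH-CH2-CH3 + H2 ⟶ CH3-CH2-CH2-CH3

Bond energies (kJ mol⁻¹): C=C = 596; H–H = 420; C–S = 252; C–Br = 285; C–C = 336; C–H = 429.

Bonds broken (reactants):
  C–C: 2 × 336 = 672
  C–H: 8 × 429 = 3432
  C=C: 1 × 596 = 596
  H–H: 1 × 420 = 420
  Σ(broken) = 5120 kJ
Bonds formed (products):
  C–C: 3 × 336 = 1008
  C–H: 10 × 429 = 4290
  Σ(formed) = 5298 kJ
ΔH = Σ(broken) − Σ(formed) = 5120 − 5298 = −178 kJ

ΔH ≈ −178 kJ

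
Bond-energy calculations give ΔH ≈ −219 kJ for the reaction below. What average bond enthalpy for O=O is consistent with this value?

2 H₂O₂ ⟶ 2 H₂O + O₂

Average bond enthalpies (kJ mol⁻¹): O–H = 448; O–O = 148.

Let D be the O=O bond energy.
Σ(broken) = 4×448 + 2×148 = 2088
Σ(formed) = 4×448 + 1×D = 1792 + D
ΔH = Σ(broken) − Σ(formed) = (2088) − (1792 + D) = +296 − D
Setting this equal to −219 kJ gives D = 515 kJ/mol.

D(O=O) ≈ 515 kJ/mol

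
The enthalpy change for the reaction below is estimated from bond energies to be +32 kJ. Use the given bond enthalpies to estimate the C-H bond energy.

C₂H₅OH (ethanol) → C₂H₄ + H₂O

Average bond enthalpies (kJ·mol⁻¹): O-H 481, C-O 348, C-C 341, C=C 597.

Let D be the C-H bond energy.
Σ(broken) = 1×341 + 5×D + 1×348 + 1×481 = 1170 + 5D
Σ(formed) = 4×D + 1×597 + 2×481 = 1559 + 4D
ΔH = Σ(broken) − Σ(formed) = (1170 + 5D) − (1559 + 4D) = −389 + D
Setting this equal to +32 kJ gives D = 421 kJ/mol.

D(C-H) ≈ 421 kJ/mol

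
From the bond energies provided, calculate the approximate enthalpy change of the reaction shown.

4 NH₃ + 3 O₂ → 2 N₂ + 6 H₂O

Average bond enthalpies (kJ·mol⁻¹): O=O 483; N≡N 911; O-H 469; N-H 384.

Bonds broken (reactants):
  N-H: 12 × 384 = 4608
  O=O: 3 × 483 = 1449
  Σ(broken) = 6057 kJ
Bonds formed (products):
  N≡N: 2 × 911 = 1822
  O-H: 12 × 469 = 5628
  Σ(formed) = 7450 kJ
ΔH = Σ(broken) − Σ(formed) = 6057 − 7450 = −1393 kJ

ΔH ≈ −1393 kJ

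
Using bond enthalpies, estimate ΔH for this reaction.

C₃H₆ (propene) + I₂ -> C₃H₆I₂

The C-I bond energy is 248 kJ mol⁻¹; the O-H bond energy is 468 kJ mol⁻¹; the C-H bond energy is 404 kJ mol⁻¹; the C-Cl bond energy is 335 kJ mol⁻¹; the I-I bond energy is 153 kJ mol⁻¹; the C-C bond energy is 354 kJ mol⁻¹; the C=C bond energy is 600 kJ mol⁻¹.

ΔH ≈ −97 kJ

Bonds broken (reactants):
  C-C: 1 × 354 = 354
  C-H: 6 × 404 = 2424
  C=C: 1 × 600 = 600
  I-I: 1 × 153 = 153
  Σ(broken) = 3531 kJ
Bonds formed (products):
  C-C: 2 × 354 = 708
  C-H: 6 × 404 = 2424
  C-I: 2 × 248 = 496
  Σ(formed) = 3628 kJ
ΔH = Σ(broken) − Σ(formed) = 3531 − 3628 = −97 kJ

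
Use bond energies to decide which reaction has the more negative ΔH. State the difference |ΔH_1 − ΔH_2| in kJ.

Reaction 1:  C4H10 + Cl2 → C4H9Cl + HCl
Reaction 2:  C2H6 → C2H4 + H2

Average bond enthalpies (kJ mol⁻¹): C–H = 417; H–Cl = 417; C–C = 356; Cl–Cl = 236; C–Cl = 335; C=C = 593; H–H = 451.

Reaction 1, by 245 kJ

Reaction 1:
  Bonds broken (reactants):
    C–C: 3 × 356 = 1068
    C–H: 10 × 417 = 4170
    Cl–Cl: 1 × 236 = 236
    Σ(broken) = 5474 kJ
  Bonds formed (products):
    C–C: 3 × 356 = 1068
    C–Cl: 1 × 335 = 335
    C–H: 9 × 417 = 3753
    H–Cl: 1 × 417 = 417
    Σ(formed) = 5573 kJ
  ΔH_1 = 5474 − 5573 = −99 kJ
Reaction 2:
  Bonds broken (reactants):
    C–C: 1 × 356 = 356
    C–H: 6 × 417 = 2502
    Σ(broken) = 2858 kJ
  Bonds formed (products):
    C–H: 4 × 417 = 1668
    C=C: 1 × 593 = 593
    H–H: 1 × 451 = 451
    Σ(formed) = 2712 kJ
  ΔH_2 = 2858 − 2712 = +146 kJ
ΔH_1 − ΔH_2 = −245 kJ, so reaction 1 has the more negative ΔH; |ΔH_1 − ΔH_2| = 245 kJ.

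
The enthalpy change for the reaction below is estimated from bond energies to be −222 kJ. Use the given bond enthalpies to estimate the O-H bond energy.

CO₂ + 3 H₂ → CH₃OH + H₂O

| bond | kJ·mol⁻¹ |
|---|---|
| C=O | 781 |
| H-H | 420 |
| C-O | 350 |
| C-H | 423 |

D(O-H) ≈ 475 kJ/mol

Let D be the O-H bond energy.
Σ(broken) = 2×781 + 3×420 = 2822
Σ(formed) = 3×423 + 1×350 + 3×D = 1619 + 3D
ΔH = Σ(broken) − Σ(formed) = (2822) − (1619 + 3D) = +1203 − 3D
Setting this equal to −222 kJ gives 3D = 1425, so D = 475 kJ/mol.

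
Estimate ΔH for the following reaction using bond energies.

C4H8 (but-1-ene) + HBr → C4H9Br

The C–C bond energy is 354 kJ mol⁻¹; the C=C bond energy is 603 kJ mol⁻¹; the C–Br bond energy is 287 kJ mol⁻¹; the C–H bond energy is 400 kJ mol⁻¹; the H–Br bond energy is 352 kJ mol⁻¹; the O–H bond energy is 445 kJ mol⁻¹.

Bonds broken (reactants):
  C–C: 2 × 354 = 708
  C–H: 8 × 400 = 3200
  C=C: 1 × 603 = 603
  H–Br: 1 × 352 = 352
  Σ(broken) = 4863 kJ
Bonds formed (products):
  C–Br: 1 × 287 = 287
  C–C: 3 × 354 = 1062
  C–H: 9 × 400 = 3600
  Σ(formed) = 4949 kJ
ΔH = Σ(broken) − Σ(formed) = 4863 − 4949 = −86 kJ

ΔH ≈ −86 kJ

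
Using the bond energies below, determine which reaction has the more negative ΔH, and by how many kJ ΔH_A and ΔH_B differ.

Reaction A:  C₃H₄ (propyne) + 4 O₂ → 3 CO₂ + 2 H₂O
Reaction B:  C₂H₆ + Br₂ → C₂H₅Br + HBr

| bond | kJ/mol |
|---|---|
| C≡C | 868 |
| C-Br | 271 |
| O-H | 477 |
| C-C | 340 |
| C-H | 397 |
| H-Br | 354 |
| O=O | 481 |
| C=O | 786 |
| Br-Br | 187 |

Reaction A, by 1863 kJ

Reaction A:
  Bonds broken (reactants):
    C≡C: 1 × 868 = 868
    C-C: 1 × 340 = 340
    C-H: 4 × 397 = 1588
    O=O: 4 × 481 = 1924
    Σ(broken) = 4720 kJ
  Bonds formed (products):
    C=O: 6 × 786 = 4716
    O-H: 4 × 477 = 1908
    Σ(formed) = 6624 kJ
  ΔH_A = 4720 − 6624 = −1904 kJ
Reaction B:
  Bonds broken (reactants):
    Br-Br: 1 × 187 = 187
    C-C: 1 × 340 = 340
    C-H: 6 × 397 = 2382
    Σ(broken) = 2909 kJ
  Bonds formed (products):
    C-Br: 1 × 271 = 271
    C-C: 1 × 340 = 340
    C-H: 5 × 397 = 1985
    H-Br: 1 × 354 = 354
    Σ(formed) = 2950 kJ
  ΔH_B = 2909 − 2950 = −41 kJ
ΔH_A − ΔH_B = −1863 kJ, so reaction A has the more negative ΔH; |ΔH_A − ΔH_B| = 1863 kJ.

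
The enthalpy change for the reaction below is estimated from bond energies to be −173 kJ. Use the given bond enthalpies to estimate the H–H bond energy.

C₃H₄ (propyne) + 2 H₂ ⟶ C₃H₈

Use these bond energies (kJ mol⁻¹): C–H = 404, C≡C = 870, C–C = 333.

D(H–H) ≈ 453 kJ/mol

Let D be the H–H bond energy.
Σ(broken) = 1×870 + 1×333 + 4×404 + 2×D = 2819 + 2D
Σ(formed) = 2×333 + 8×404 = 3898
ΔH = Σ(broken) − Σ(formed) = (2819 + 2D) − (3898) = −1079 + 2D
Setting this equal to −173 kJ gives 2D = 906, so D = 453 kJ/mol.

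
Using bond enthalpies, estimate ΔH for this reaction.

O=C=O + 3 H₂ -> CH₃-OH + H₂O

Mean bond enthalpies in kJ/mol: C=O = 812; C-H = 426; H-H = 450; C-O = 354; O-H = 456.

Bonds broken (reactants):
  C=O: 2 × 812 = 1624
  H-H: 3 × 450 = 1350
  Σ(broken) = 2974 kJ
Bonds formed (products):
  C-H: 3 × 426 = 1278
  C-O: 1 × 354 = 354
  O-H: 3 × 456 = 1368
  Σ(formed) = 3000 kJ
ΔH = Σ(broken) − Σ(formed) = 2974 − 3000 = −26 kJ

ΔH ≈ −26 kJ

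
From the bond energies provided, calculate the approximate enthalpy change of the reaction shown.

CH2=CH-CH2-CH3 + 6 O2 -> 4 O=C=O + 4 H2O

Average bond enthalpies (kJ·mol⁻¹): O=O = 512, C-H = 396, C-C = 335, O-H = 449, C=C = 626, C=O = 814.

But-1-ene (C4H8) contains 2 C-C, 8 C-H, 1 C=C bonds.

ΔH ≈ −2568 kJ

Bonds broken (reactants):
  C-C: 2 × 335 = 670
  C-H: 8 × 396 = 3168
  C=C: 1 × 626 = 626
  O=O: 6 × 512 = 3072
  Σ(broken) = 7536 kJ
Bonds formed (products):
  C=O: 8 × 814 = 6512
  O-H: 8 × 449 = 3592
  Σ(formed) = 10104 kJ
ΔH = Σ(broken) − Σ(formed) = 7536 − 10104 = −2568 kJ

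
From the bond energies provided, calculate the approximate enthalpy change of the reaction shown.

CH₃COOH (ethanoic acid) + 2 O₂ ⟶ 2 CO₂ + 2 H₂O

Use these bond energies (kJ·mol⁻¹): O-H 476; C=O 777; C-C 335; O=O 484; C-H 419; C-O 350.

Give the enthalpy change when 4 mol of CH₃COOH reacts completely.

ΔH = −3396 kJ

Bonds broken (reactants):
  C-C: 1 × 335 = 335
  C-H: 3 × 419 = 1257
  C-O: 1 × 350 = 350
  C=O: 1 × 777 = 777
  O-H: 1 × 476 = 476
  O=O: 2 × 484 = 968
  Σ(broken) = 4163 kJ
Bonds formed (products):
  C=O: 4 × 777 = 3108
  O-H: 4 × 476 = 1904
  Σ(formed) = 5012 kJ
ΔH = Σ(broken) − Σ(formed) = 4163 − 5012 = −849 kJ
For 4× the reaction as written: 4 × (−849) = −3396 kJ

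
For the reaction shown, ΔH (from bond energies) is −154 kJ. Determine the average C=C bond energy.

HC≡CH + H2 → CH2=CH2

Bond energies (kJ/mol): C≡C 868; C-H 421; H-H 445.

Let D be the C=C bond energy.
Σ(broken) = 1×868 + 2×421 + 1×445 = 2155
Σ(formed) = 4×421 + 1×D = 1684 + D
ΔH = Σ(broken) − Σ(formed) = (2155) − (1684 + D) = +471 − D
Setting this equal to −154 kJ gives D = 625 kJ/mol.

D(C=C) ≈ 625 kJ/mol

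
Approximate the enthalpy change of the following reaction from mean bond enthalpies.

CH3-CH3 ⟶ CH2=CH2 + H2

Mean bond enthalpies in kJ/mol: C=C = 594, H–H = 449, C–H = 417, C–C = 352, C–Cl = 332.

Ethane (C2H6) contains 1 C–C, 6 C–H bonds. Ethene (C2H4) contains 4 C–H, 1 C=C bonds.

ΔH ≈ +143 kJ

Bonds broken (reactants):
  C–C: 1 × 352 = 352
  C–H: 6 × 417 = 2502
  Σ(broken) = 2854 kJ
Bonds formed (products):
  C–H: 4 × 417 = 1668
  C=C: 1 × 594 = 594
  H–H: 1 × 449 = 449
  Σ(formed) = 2711 kJ
ΔH = Σ(broken) − Σ(formed) = 2854 − 2711 = +143 kJ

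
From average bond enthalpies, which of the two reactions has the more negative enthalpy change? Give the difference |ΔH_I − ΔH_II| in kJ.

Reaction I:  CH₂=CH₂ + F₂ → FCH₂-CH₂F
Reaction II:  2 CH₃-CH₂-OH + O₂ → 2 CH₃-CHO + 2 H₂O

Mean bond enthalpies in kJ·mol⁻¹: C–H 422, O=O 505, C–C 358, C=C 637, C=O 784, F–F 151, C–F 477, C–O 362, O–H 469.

Reaction I, by 91 kJ

Reaction I:
  Bonds broken (reactants):
    C–H: 4 × 422 = 1688
    C=C: 1 × 637 = 637
    F–F: 1 × 151 = 151
    Σ(broken) = 2476 kJ
  Bonds formed (products):
    C–C: 1 × 358 = 358
    C–F: 2 × 477 = 954
    C–H: 4 × 422 = 1688
    Σ(formed) = 3000 kJ
  ΔH_I = 2476 − 3000 = −524 kJ
Reaction II:
  Bonds broken (reactants):
    C–C: 2 × 358 = 716
    C–H: 10 × 422 = 4220
    C–O: 2 × 362 = 724
    O–H: 2 × 469 = 938
    O=O: 1 × 505 = 505
    Σ(broken) = 7103 kJ
  Bonds formed (products):
    C–C: 2 × 358 = 716
    C–H: 8 × 422 = 3376
    C=O: 2 × 784 = 1568
    O–H: 4 × 469 = 1876
    Σ(formed) = 7536 kJ
  ΔH_II = 7103 − 7536 = −433 kJ
ΔH_I − ΔH_II = −91 kJ, so reaction I has the more negative ΔH; |ΔH_I − ΔH_II| = 91 kJ.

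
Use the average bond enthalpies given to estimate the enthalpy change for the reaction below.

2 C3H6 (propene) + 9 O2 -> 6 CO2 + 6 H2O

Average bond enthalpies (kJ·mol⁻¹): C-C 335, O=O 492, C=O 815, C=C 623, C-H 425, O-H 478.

Bonds broken (reactants):
  C-C: 2 × 335 = 670
  C-H: 12 × 425 = 5100
  C=C: 2 × 623 = 1246
  O=O: 9 × 492 = 4428
  Σ(broken) = 11444 kJ
Bonds formed (products):
  C=O: 12 × 815 = 9780
  O-H: 12 × 478 = 5736
  Σ(formed) = 15516 kJ
ΔH = Σ(broken) − Σ(formed) = 11444 − 15516 = −4072 kJ

ΔH ≈ −4072 kJ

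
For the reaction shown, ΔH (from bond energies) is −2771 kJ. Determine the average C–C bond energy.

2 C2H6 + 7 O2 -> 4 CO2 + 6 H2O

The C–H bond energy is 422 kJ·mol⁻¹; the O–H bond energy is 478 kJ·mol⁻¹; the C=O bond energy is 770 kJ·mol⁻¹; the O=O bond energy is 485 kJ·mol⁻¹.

D(C–C) ≈ 333 kJ/mol

Let D be the C–C bond energy.
Σ(broken) = 2×D + 12×422 + 7×485 = 8459 + 2D
Σ(formed) = 8×770 + 12×478 = 11896
ΔH = Σ(broken) − Σ(formed) = (8459 + 2D) − (11896) = −3437 + 2D
Setting this equal to −2771 kJ gives 2D = 666, so D = 333 kJ/mol.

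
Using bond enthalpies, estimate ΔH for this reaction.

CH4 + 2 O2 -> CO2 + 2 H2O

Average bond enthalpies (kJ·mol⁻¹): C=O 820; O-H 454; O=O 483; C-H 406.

Bonds broken (reactants):
  C-H: 4 × 406 = 1624
  O=O: 2 × 483 = 966
  Σ(broken) = 2590 kJ
Bonds formed (products):
  C=O: 2 × 820 = 1640
  O-H: 4 × 454 = 1816
  Σ(formed) = 3456 kJ
ΔH = Σ(broken) − Σ(formed) = 2590 − 3456 = −866 kJ

ΔH ≈ −866 kJ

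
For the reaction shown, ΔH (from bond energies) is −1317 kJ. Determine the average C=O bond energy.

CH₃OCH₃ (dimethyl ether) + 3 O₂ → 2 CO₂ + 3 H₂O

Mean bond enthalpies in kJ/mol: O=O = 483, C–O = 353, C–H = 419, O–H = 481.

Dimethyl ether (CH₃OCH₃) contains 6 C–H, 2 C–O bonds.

Let D be the C=O bond energy.
Σ(broken) = 6×419 + 2×353 + 3×483 = 4669
Σ(formed) = 4×D + 6×481 = 2886 + 4D
ΔH = Σ(broken) − Σ(formed) = (4669) − (2886 + 4D) = +1783 − 4D
Setting this equal to −1317 kJ gives 4D = 3100, so D = 775 kJ/mol.

D(C=O) ≈ 775 kJ/mol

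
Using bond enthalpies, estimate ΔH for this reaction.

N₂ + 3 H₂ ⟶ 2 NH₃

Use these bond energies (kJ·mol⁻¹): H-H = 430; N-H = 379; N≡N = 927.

Bonds broken (reactants):
  H-H: 3 × 430 = 1290
  N≡N: 1 × 927 = 927
  Σ(broken) = 2217 kJ
Bonds formed (products):
  N-H: 6 × 379 = 2274
  Σ(formed) = 2274 kJ
ΔH = Σ(broken) − Σ(formed) = 2217 − 2274 = −57 kJ

ΔH ≈ −57 kJ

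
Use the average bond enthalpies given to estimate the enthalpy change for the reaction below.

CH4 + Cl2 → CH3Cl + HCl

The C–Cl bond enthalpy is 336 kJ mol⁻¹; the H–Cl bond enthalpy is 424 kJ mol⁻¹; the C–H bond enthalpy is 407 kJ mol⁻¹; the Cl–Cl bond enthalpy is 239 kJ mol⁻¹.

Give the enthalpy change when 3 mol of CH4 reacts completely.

ΔH = −342 kJ

Bonds broken (reactants):
  C–H: 4 × 407 = 1628
  Cl–Cl: 1 × 239 = 239
  Σ(broken) = 1867 kJ
Bonds formed (products):
  C–Cl: 1 × 336 = 336
  C–H: 3 × 407 = 1221
  H–Cl: 1 × 424 = 424
  Σ(formed) = 1981 kJ
ΔH = Σ(broken) − Σ(formed) = 1867 − 1981 = −114 kJ
For 3× the reaction as written: 3 × (−114) = −342 kJ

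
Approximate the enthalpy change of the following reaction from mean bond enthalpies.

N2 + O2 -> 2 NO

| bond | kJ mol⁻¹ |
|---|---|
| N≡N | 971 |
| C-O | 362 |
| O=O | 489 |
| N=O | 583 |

ΔH ≈ +294 kJ

Bonds broken (reactants):
  N≡N: 1 × 971 = 971
  O=O: 1 × 489 = 489
  Σ(broken) = 1460 kJ
Bonds formed (products):
  N=O: 2 × 583 = 1166
  Σ(formed) = 1166 kJ
ΔH = Σ(broken) − Σ(formed) = 1460 − 1166 = +294 kJ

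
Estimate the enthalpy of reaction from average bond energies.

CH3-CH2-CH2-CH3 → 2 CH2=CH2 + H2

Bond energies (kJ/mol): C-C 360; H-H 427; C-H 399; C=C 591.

ΔH ≈ +269 kJ

Bonds broken (reactants):
  C-C: 3 × 360 = 1080
  C-H: 10 × 399 = 3990
  Σ(broken) = 5070 kJ
Bonds formed (products):
  C-H: 8 × 399 = 3192
  C=C: 2 × 591 = 1182
  H-H: 1 × 427 = 427
  Σ(formed) = 4801 kJ
ΔH = Σ(broken) − Σ(formed) = 5070 − 4801 = +269 kJ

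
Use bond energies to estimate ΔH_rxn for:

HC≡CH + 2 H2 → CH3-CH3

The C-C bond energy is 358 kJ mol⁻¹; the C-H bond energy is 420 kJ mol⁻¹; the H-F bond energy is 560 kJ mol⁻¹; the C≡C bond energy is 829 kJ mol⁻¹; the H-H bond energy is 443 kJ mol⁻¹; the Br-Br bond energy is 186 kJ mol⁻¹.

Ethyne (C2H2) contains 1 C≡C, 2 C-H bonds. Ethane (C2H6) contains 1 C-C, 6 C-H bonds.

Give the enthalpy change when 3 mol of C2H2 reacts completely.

Bonds broken (reactants):
  C≡C: 1 × 829 = 829
  C-H: 2 × 420 = 840
  H-H: 2 × 443 = 886
  Σ(broken) = 2555 kJ
Bonds formed (products):
  C-C: 1 × 358 = 358
  C-H: 6 × 420 = 2520
  Σ(formed) = 2878 kJ
ΔH = Σ(broken) − Σ(formed) = 2555 − 2878 = −323 kJ
For 3× the reaction as written: 3 × (−323) = −969 kJ

ΔH = −969 kJ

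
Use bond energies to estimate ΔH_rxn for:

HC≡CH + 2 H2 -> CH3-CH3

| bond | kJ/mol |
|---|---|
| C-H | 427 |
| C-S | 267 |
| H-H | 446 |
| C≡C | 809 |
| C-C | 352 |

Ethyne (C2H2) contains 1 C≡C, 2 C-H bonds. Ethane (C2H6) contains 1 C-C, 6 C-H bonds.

Bonds broken (reactants):
  C≡C: 1 × 809 = 809
  C-H: 2 × 427 = 854
  H-H: 2 × 446 = 892
  Σ(broken) = 2555 kJ
Bonds formed (products):
  C-C: 1 × 352 = 352
  C-H: 6 × 427 = 2562
  Σ(formed) = 2914 kJ
ΔH = Σ(broken) − Σ(formed) = 2555 − 2914 = −359 kJ

ΔH ≈ −359 kJ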